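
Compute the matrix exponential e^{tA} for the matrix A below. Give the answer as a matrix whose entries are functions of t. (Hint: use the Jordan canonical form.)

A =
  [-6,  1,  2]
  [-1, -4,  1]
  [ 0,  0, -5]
e^{tA} =
  [-t*exp(-5*t) + exp(-5*t), t*exp(-5*t), -t^2*exp(-5*t)/2 + 2*t*exp(-5*t)]
  [-t*exp(-5*t), t*exp(-5*t) + exp(-5*t), -t^2*exp(-5*t)/2 + t*exp(-5*t)]
  [0, 0, exp(-5*t)]

Strategy: write A = P · J · P⁻¹ where J is a Jordan canonical form, so e^{tA} = P · e^{tJ} · P⁻¹, and e^{tJ} can be computed block-by-block.

A has Jordan form
J =
  [-5,  1,  0]
  [ 0, -5,  1]
  [ 0,  0, -5]
(up to reordering of blocks).

Per-block formulas:
  For a 3×3 Jordan block J_3(-5): exp(t · J_3(-5)) = e^(-5t)·(I + t·N + (t^2/2)·N^2), where N is the 3×3 nilpotent shift.

After assembling e^{tJ} and conjugating by P, we get:

e^{tA} =
  [-t*exp(-5*t) + exp(-5*t), t*exp(-5*t), -t^2*exp(-5*t)/2 + 2*t*exp(-5*t)]
  [-t*exp(-5*t), t*exp(-5*t) + exp(-5*t), -t^2*exp(-5*t)/2 + t*exp(-5*t)]
  [0, 0, exp(-5*t)]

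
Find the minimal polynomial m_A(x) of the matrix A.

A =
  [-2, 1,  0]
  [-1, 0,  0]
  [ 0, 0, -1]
x^2 + 2*x + 1

The characteristic polynomial is χ_A(x) = (x + 1)^3, so the eigenvalues are known. The minimal polynomial is
  m_A(x) = Π_λ (x − λ)^{k_λ}
where k_λ is the size of the *largest* Jordan block for λ (equivalently, the smallest k with (A − λI)^k v = 0 for every generalised eigenvector v of λ).

  λ = -1: largest Jordan block has size 2, contributing (x + 1)^2

So m_A(x) = (x + 1)^2 = x^2 + 2*x + 1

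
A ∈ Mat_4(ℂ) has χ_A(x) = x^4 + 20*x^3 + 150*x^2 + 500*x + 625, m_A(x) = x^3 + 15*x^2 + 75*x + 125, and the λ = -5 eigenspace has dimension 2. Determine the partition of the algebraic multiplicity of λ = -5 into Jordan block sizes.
Block sizes for λ = -5: [3, 1]

Step 1 — from the characteristic polynomial, algebraic multiplicity of λ = -5 is 4. From dim ker(A − (-5)·I) = 2, there are exactly 2 Jordan blocks for λ = -5.
Step 2 — from the minimal polynomial, the factor (x + 5)^3 tells us the largest block for λ = -5 has size 3.
Step 3 — with total size 4, 2 blocks, and largest block 3, the block sizes (in nonincreasing order) are [3, 1].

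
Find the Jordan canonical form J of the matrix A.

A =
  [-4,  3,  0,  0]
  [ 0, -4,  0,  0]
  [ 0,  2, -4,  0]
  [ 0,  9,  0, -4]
J_2(-4) ⊕ J_1(-4) ⊕ J_1(-4)

The characteristic polynomial is
  det(x·I − A) = x^4 + 16*x^3 + 96*x^2 + 256*x + 256 = (x + 4)^4

Eigenvalues and multiplicities (the geometric multiplicity of λ is n − rank(A − λI), which equals the number of Jordan blocks for λ):
  λ = -4: algebraic multiplicity = 4, geometric multiplicity = 3

Determining the block sizes for each eigenvalue:
  λ = -4: 3 blocks summing to 4 forces exactly one block of size 2 and the rest size 1 → block sizes [2, 1, 1]

Assembling the blocks gives a Jordan form
J =
  [-4,  1,  0,  0]
  [ 0, -4,  0,  0]
  [ 0,  0, -4,  0]
  [ 0,  0,  0, -4]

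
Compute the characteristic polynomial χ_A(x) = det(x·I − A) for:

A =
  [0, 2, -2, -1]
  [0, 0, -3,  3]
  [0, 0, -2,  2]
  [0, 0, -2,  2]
x^4

Expanding det(x·I − A) (e.g. by cofactor expansion or by noting that A is similar to its Jordan form J, which has the same characteristic polynomial as A) gives
  χ_A(x) = x^4
which factors as x^4. The eigenvalues (with algebraic multiplicities) are λ = 0 with multiplicity 4.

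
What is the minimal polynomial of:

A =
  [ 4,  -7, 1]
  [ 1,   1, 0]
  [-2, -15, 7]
x^3 - 12*x^2 + 48*x - 64

The characteristic polynomial is χ_A(x) = (x - 4)^3, so the eigenvalues are known. The minimal polynomial is
  m_A(x) = Π_λ (x − λ)^{k_λ}
where k_λ is the size of the *largest* Jordan block for λ (equivalently, the smallest k with (A − λI)^k v = 0 for every generalised eigenvector v of λ).

  λ = 4: largest Jordan block has size 3, contributing (x − 4)^3

So m_A(x) = (x - 4)^3 = x^3 - 12*x^2 + 48*x - 64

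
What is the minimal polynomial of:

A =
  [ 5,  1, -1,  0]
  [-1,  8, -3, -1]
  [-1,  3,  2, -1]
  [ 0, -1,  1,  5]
x^2 - 10*x + 25

The characteristic polynomial is χ_A(x) = (x - 5)^4, so the eigenvalues are known. The minimal polynomial is
  m_A(x) = Π_λ (x − λ)^{k_λ}
where k_λ is the size of the *largest* Jordan block for λ (equivalently, the smallest k with (A − λI)^k v = 0 for every generalised eigenvector v of λ).

  λ = 5: largest Jordan block has size 2, contributing (x − 5)^2

So m_A(x) = (x - 5)^2 = x^2 - 10*x + 25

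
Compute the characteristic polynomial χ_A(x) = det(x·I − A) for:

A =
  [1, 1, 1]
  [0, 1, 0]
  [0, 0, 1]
x^3 - 3*x^2 + 3*x - 1

Expanding det(x·I − A) (e.g. by cofactor expansion or by noting that A is similar to its Jordan form J, which has the same characteristic polynomial as A) gives
  χ_A(x) = x^3 - 3*x^2 + 3*x - 1
which factors as (x - 1)^3. The eigenvalues (with algebraic multiplicities) are λ = 1 with multiplicity 3.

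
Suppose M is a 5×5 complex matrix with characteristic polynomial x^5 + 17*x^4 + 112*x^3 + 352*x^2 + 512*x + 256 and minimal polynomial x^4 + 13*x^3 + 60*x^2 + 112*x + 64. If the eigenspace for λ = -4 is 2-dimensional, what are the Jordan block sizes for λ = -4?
Block sizes for λ = -4: [3, 1]

Step 1 — from the characteristic polynomial, algebraic multiplicity of λ = -4 is 4. From dim ker(M − (-4)·I) = 2, there are exactly 2 Jordan blocks for λ = -4.
Step 2 — from the minimal polynomial, the factor (x + 4)^3 tells us the largest block for λ = -4 has size 3.
Step 3 — with total size 4, 2 blocks, and largest block 3, the block sizes (in nonincreasing order) are [3, 1].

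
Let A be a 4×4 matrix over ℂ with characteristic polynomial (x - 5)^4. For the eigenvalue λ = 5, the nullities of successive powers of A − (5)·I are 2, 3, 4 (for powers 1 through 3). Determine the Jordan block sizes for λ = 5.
Block sizes for λ = 5: [3, 1]

From the dimensions of kernels of powers, the number of Jordan blocks of size at least j is d_j − d_{j−1} where d_j = dim ker(N^j) (with d_0 = 0). Computing the differences gives [2, 1, 1].
The number of blocks of size exactly k is (#blocks of size ≥ k) − (#blocks of size ≥ k + 1), so the partition is: 1 block(s) of size 1, 1 block(s) of size 3.
In nonincreasing order the block sizes are [3, 1].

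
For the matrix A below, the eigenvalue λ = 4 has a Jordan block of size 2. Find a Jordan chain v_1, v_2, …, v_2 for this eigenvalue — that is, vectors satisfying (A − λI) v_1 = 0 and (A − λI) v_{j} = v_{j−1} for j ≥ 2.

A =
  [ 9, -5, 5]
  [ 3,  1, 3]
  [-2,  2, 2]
A Jordan chain for λ = 4 of length 2:
v_1 = (5, 3, -2)ᵀ
v_2 = (1, 0, 0)ᵀ

Let N = A − (4)·I. We want v_2 with N^2 v_2 = 0 but N^1 v_2 ≠ 0; then v_{j-1} := N · v_j for j = 2, …, 2.

Pick v_2 = (1, 0, 0)ᵀ.
Then v_1 = N · v_2 = (5, 3, -2)ᵀ.

Sanity check: (A − (4)·I) v_1 = (0, 0, 0)ᵀ = 0. ✓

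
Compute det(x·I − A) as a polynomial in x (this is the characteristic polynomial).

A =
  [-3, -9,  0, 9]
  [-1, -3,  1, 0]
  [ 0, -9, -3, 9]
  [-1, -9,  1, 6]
x^4 + 3*x^3 - 27*x^2 - 135*x - 162

Expanding det(x·I − A) (e.g. by cofactor expansion or by noting that A is similar to its Jordan form J, which has the same characteristic polynomial as A) gives
  χ_A(x) = x^4 + 3*x^3 - 27*x^2 - 135*x - 162
which factors as (x - 6)*(x + 3)^3. The eigenvalues (with algebraic multiplicities) are λ = -3 with multiplicity 3, λ = 6 with multiplicity 1.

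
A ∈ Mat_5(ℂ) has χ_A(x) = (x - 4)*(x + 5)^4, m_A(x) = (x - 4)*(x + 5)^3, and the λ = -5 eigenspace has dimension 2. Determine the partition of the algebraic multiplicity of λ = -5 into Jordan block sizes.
Block sizes for λ = -5: [3, 1]

Step 1 — from the characteristic polynomial, algebraic multiplicity of λ = -5 is 4. From dim ker(A − (-5)·I) = 2, there are exactly 2 Jordan blocks for λ = -5.
Step 2 — from the minimal polynomial, the factor (x + 5)^3 tells us the largest block for λ = -5 has size 3.
Step 3 — with total size 4, 2 blocks, and largest block 3, the block sizes (in nonincreasing order) are [3, 1].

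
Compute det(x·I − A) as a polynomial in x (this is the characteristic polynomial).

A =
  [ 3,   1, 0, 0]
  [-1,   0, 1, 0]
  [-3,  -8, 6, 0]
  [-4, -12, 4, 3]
x^4 - 12*x^3 + 54*x^2 - 108*x + 81

Expanding det(x·I − A) (e.g. by cofactor expansion or by noting that A is similar to its Jordan form J, which has the same characteristic polynomial as A) gives
  χ_A(x) = x^4 - 12*x^3 + 54*x^2 - 108*x + 81
which factors as (x - 3)^4. The eigenvalues (with algebraic multiplicities) are λ = 3 with multiplicity 4.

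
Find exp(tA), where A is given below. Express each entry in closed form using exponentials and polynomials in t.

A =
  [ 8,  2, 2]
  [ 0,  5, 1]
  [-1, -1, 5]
e^{tA} =
  [t^2*exp(6*t) + 2*t*exp(6*t) + exp(6*t), 2*t*exp(6*t), 2*t^2*exp(6*t) + 2*t*exp(6*t)]
  [-t^2*exp(6*t)/2, -t*exp(6*t) + exp(6*t), -t^2*exp(6*t) + t*exp(6*t)]
  [-t^2*exp(6*t)/2 - t*exp(6*t), -t*exp(6*t), -t^2*exp(6*t) - t*exp(6*t) + exp(6*t)]

Strategy: write A = P · J · P⁻¹ where J is a Jordan canonical form, so e^{tA} = P · e^{tJ} · P⁻¹, and e^{tJ} can be computed block-by-block.

A has Jordan form
J =
  [6, 1, 0]
  [0, 6, 1]
  [0, 0, 6]
(up to reordering of blocks).

Per-block formulas:
  For a 3×3 Jordan block J_3(6): exp(t · J_3(6)) = e^(6t)·(I + t·N + (t^2/2)·N^2), where N is the 3×3 nilpotent shift.

After assembling e^{tJ} and conjugating by P, we get:

e^{tA} =
  [t^2*exp(6*t) + 2*t*exp(6*t) + exp(6*t), 2*t*exp(6*t), 2*t^2*exp(6*t) + 2*t*exp(6*t)]
  [-t^2*exp(6*t)/2, -t*exp(6*t) + exp(6*t), -t^2*exp(6*t) + t*exp(6*t)]
  [-t^2*exp(6*t)/2 - t*exp(6*t), -t*exp(6*t), -t^2*exp(6*t) - t*exp(6*t) + exp(6*t)]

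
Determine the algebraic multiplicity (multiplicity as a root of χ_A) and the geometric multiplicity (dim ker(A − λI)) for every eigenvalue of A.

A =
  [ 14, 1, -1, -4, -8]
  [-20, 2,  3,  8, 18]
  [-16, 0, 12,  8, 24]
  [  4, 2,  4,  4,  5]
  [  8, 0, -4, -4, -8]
λ = 4: alg = 3, geom = 1; λ = 6: alg = 2, geom = 1

Step 1 — factor the characteristic polynomial to read off the algebraic multiplicities:
  χ_A(x) = (x - 6)^2*(x - 4)^3

Step 2 — compute geometric multiplicities via the rank-nullity identity g(λ) = n − rank(A − λI):
  rank(A − (4)·I) = 4, so dim ker(A − (4)·I) = n − 4 = 1
  rank(A − (6)·I) = 4, so dim ker(A − (6)·I) = n − 4 = 1

Summary:
  λ = 4: algebraic multiplicity = 3, geometric multiplicity = 1
  λ = 6: algebraic multiplicity = 2, geometric multiplicity = 1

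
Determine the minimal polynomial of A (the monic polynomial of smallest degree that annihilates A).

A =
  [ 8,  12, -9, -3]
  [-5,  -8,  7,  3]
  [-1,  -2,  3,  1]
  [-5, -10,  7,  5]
x^3 - 6*x^2 + 12*x - 8

The characteristic polynomial is χ_A(x) = (x - 2)^4, so the eigenvalues are known. The minimal polynomial is
  m_A(x) = Π_λ (x − λ)^{k_λ}
where k_λ is the size of the *largest* Jordan block for λ (equivalently, the smallest k with (A − λI)^k v = 0 for every generalised eigenvector v of λ).

  λ = 2: largest Jordan block has size 3, contributing (x − 2)^3

So m_A(x) = (x - 2)^3 = x^3 - 6*x^2 + 12*x - 8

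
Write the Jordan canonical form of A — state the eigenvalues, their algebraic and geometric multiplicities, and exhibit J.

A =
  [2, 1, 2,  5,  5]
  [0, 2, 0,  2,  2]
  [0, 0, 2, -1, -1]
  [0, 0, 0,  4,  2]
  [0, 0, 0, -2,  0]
J_2(2) ⊕ J_2(2) ⊕ J_1(2)

The characteristic polynomial is
  det(x·I − A) = x^5 - 10*x^4 + 40*x^3 - 80*x^2 + 80*x - 32 = (x - 2)^5

Eigenvalues and multiplicities (the geometric multiplicity of λ is n − rank(A − λI), which equals the number of Jordan blocks for λ):
  λ = 2: algebraic multiplicity = 5, geometric multiplicity = 3

Determining the block sizes for each eigenvalue:
  λ = 2: with am = 5 and gm = 3, the partition is not yet determined (e.g. several partitions of 5 into 3 parts exist). Let N = A − (2)·I. Computing rank(N^1) = 2, rank(N^2) = 0; the number of blocks of size ≥ j is rank(N^{j−1}) − rank(N^j), giving [3, 2]. So we have 2 block(s) of size 2, 1 block(s) of size 1 → block sizes [2, 2, 1]

Assembling the blocks gives a Jordan form
J =
  [2, 1, 0, 0, 0]
  [0, 2, 0, 0, 0]
  [0, 0, 2, 1, 0]
  [0, 0, 0, 2, 0]
  [0, 0, 0, 0, 2]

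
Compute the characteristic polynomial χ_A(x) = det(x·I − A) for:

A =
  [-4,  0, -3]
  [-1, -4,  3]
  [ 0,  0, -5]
x^3 + 13*x^2 + 56*x + 80

Expanding det(x·I − A) (e.g. by cofactor expansion or by noting that A is similar to its Jordan form J, which has the same characteristic polynomial as A) gives
  χ_A(x) = x^3 + 13*x^2 + 56*x + 80
which factors as (x + 4)^2*(x + 5). The eigenvalues (with algebraic multiplicities) are λ = -5 with multiplicity 1, λ = -4 with multiplicity 2.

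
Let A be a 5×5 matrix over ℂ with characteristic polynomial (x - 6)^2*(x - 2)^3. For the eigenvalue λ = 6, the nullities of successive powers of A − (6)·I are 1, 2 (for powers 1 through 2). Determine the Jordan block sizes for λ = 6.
Block sizes for λ = 6: [2]

From the dimensions of kernels of powers, the number of Jordan blocks of size at least j is d_j − d_{j−1} where d_j = dim ker(N^j) (with d_0 = 0). Computing the differences gives [1, 1].
The number of blocks of size exactly k is (#blocks of size ≥ k) − (#blocks of size ≥ k + 1), so the partition is: 1 block(s) of size 2.
In nonincreasing order the block sizes are [2].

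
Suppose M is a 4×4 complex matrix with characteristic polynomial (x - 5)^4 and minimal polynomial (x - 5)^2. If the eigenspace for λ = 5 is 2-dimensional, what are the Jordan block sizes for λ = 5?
Block sizes for λ = 5: [2, 2]

Step 1 — from the characteristic polynomial, algebraic multiplicity of λ = 5 is 4. From dim ker(M − (5)·I) = 2, there are exactly 2 Jordan blocks for λ = 5.
Step 2 — from the minimal polynomial, the factor (x − 5)^2 tells us the largest block for λ = 5 has size 2.
Step 3 — with total size 4, 2 blocks, and largest block 2, the block sizes (in nonincreasing order) are [2, 2].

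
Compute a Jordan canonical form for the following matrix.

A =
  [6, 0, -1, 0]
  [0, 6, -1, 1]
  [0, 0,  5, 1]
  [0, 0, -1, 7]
J_3(6) ⊕ J_1(6)

The characteristic polynomial is
  det(x·I − A) = x^4 - 24*x^3 + 216*x^2 - 864*x + 1296 = (x - 6)^4

Eigenvalues and multiplicities (the geometric multiplicity of λ is n − rank(A − λI), which equals the number of Jordan blocks for λ):
  λ = 6: algebraic multiplicity = 4, geometric multiplicity = 2

Determining the block sizes for each eigenvalue:
  λ = 6: with am = 4 and gm = 2, the partition is not yet determined (e.g. several partitions of 4 into 2 parts exist). Let N = A − (6)·I. Computing rank(N^1) = 2, rank(N^2) = 1, rank(N^3) = 0; the number of blocks of size ≥ j is rank(N^{j−1}) − rank(N^j), giving [2, 1, 1]. So we have 1 block(s) of size 3, 1 block(s) of size 1 → block sizes [3, 1]

Assembling the blocks gives a Jordan form
J =
  [6, 1, 0, 0]
  [0, 6, 1, 0]
  [0, 0, 6, 0]
  [0, 0, 0, 6]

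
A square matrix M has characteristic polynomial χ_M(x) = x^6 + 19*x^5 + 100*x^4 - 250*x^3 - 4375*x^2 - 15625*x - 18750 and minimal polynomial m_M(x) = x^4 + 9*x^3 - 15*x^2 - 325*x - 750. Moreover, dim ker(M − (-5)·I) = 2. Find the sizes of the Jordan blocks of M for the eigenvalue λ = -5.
Block sizes for λ = -5: [3, 2]

Step 1 — from the characteristic polynomial, algebraic multiplicity of λ = -5 is 5. From dim ker(M − (-5)·I) = 2, there are exactly 2 Jordan blocks for λ = -5.
Step 2 — from the minimal polynomial, the factor (x + 5)^3 tells us the largest block for λ = -5 has size 3.
Step 3 — with total size 5, 2 blocks, and largest block 3, the block sizes (in nonincreasing order) are [3, 2].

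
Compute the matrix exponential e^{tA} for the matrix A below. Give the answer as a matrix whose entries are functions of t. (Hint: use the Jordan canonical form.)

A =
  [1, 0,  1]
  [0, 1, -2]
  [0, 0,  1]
e^{tA} =
  [exp(t), 0, t*exp(t)]
  [0, exp(t), -2*t*exp(t)]
  [0, 0, exp(t)]

Strategy: write A = P · J · P⁻¹ where J is a Jordan canonical form, so e^{tA} = P · e^{tJ} · P⁻¹, and e^{tJ} can be computed block-by-block.

A has Jordan form
J =
  [1, 1, 0]
  [0, 1, 0]
  [0, 0, 1]
(up to reordering of blocks).

Per-block formulas:
  For a 2×2 Jordan block J_2(1): exp(t · J_2(1)) = e^(1t)·(I + t·N), where N is the 2×2 nilpotent shift.
  For a 1×1 block at λ = 1: exp(t · [1]) = [e^(1t)].

After assembling e^{tJ} and conjugating by P, we get:

e^{tA} =
  [exp(t), 0, t*exp(t)]
  [0, exp(t), -2*t*exp(t)]
  [0, 0, exp(t)]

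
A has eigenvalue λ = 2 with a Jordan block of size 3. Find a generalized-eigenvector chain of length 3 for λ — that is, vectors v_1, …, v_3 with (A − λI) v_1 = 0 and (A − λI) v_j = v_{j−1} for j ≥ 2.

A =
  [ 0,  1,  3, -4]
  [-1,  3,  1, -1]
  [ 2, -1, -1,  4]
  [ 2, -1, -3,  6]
A Jordan chain for λ = 2 of length 3:
v_1 = (1, 1, -1, -1)ᵀ
v_2 = (-2, -1, 2, 2)ᵀ
v_3 = (1, 0, 0, 0)ᵀ

Let N = A − (2)·I. We want v_3 with N^3 v_3 = 0 but N^2 v_3 ≠ 0; then v_{j-1} := N · v_j for j = 3, …, 2.

Pick v_3 = (1, 0, 0, 0)ᵀ.
Then v_2 = N · v_3 = (-2, -1, 2, 2)ᵀ.
Then v_1 = N · v_2 = (1, 1, -1, -1)ᵀ.

Sanity check: (A − (2)·I) v_1 = (0, 0, 0, 0)ᵀ = 0. ✓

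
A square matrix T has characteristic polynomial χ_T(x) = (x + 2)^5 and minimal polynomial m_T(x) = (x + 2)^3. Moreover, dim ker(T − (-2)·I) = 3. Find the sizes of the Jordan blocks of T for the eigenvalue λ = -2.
Block sizes for λ = -2: [3, 1, 1]

Step 1 — from the characteristic polynomial, algebraic multiplicity of λ = -2 is 5. From dim ker(T − (-2)·I) = 3, there are exactly 3 Jordan blocks for λ = -2.
Step 2 — from the minimal polynomial, the factor (x + 2)^3 tells us the largest block for λ = -2 has size 3.
Step 3 — with total size 5, 3 blocks, and largest block 3, the block sizes (in nonincreasing order) are [3, 1, 1].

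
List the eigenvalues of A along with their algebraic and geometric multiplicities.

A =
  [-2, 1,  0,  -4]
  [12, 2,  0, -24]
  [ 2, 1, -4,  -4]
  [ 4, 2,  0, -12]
λ = -4: alg = 4, geom = 3

Step 1 — factor the characteristic polynomial to read off the algebraic multiplicities:
  χ_A(x) = (x + 4)^4

Step 2 — compute geometric multiplicities via the rank-nullity identity g(λ) = n − rank(A − λI):
  rank(A − (-4)·I) = 1, so dim ker(A − (-4)·I) = n − 1 = 3

Summary:
  λ = -4: algebraic multiplicity = 4, geometric multiplicity = 3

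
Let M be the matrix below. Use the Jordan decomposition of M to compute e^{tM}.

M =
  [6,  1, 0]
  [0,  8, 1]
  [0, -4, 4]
e^{tM} =
  [exp(6*t), t^2*exp(6*t) + t*exp(6*t), t^2*exp(6*t)/2]
  [0, 2*t*exp(6*t) + exp(6*t), t*exp(6*t)]
  [0, -4*t*exp(6*t), -2*t*exp(6*t) + exp(6*t)]

Strategy: write M = P · J · P⁻¹ where J is a Jordan canonical form, so e^{tM} = P · e^{tJ} · P⁻¹, and e^{tJ} can be computed block-by-block.

M has Jordan form
J =
  [6, 1, 0]
  [0, 6, 1]
  [0, 0, 6]
(up to reordering of blocks).

Per-block formulas:
  For a 3×3 Jordan block J_3(6): exp(t · J_3(6)) = e^(6t)·(I + t·N + (t^2/2)·N^2), where N is the 3×3 nilpotent shift.

After assembling e^{tJ} and conjugating by P, we get:

e^{tM} =
  [exp(6*t), t^2*exp(6*t) + t*exp(6*t), t^2*exp(6*t)/2]
  [0, 2*t*exp(6*t) + exp(6*t), t*exp(6*t)]
  [0, -4*t*exp(6*t), -2*t*exp(6*t) + exp(6*t)]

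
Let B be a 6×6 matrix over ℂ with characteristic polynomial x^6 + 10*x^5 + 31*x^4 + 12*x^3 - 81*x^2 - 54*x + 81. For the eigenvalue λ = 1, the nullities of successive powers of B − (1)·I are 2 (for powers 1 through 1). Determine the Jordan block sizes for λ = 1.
Block sizes for λ = 1: [1, 1]

From the dimensions of kernels of powers, the number of Jordan blocks of size at least j is d_j − d_{j−1} where d_j = dim ker(N^j) (with d_0 = 0). Computing the differences gives [2].
The number of blocks of size exactly k is (#blocks of size ≥ k) − (#blocks of size ≥ k + 1), so the partition is: 2 block(s) of size 1.
In nonincreasing order the block sizes are [1, 1].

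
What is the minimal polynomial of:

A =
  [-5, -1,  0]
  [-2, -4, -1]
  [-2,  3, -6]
x^3 + 15*x^2 + 75*x + 125

The characteristic polynomial is χ_A(x) = (x + 5)^3, so the eigenvalues are known. The minimal polynomial is
  m_A(x) = Π_λ (x − λ)^{k_λ}
where k_λ is the size of the *largest* Jordan block for λ (equivalently, the smallest k with (A − λI)^k v = 0 for every generalised eigenvector v of λ).

  λ = -5: largest Jordan block has size 3, contributing (x + 5)^3

So m_A(x) = (x + 5)^3 = x^3 + 15*x^2 + 75*x + 125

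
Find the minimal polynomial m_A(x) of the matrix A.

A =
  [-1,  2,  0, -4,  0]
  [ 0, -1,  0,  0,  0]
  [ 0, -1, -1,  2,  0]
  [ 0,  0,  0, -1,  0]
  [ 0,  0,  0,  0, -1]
x^2 + 2*x + 1

The characteristic polynomial is χ_A(x) = (x + 1)^5, so the eigenvalues are known. The minimal polynomial is
  m_A(x) = Π_λ (x − λ)^{k_λ}
where k_λ is the size of the *largest* Jordan block for λ (equivalently, the smallest k with (A − λI)^k v = 0 for every generalised eigenvector v of λ).

  λ = -1: largest Jordan block has size 2, contributing (x + 1)^2

So m_A(x) = (x + 1)^2 = x^2 + 2*x + 1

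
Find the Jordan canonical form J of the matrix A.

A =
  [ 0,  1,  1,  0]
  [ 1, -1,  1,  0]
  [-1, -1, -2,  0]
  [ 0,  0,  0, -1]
J_3(-1) ⊕ J_1(-1)

The characteristic polynomial is
  det(x·I − A) = x^4 + 4*x^3 + 6*x^2 + 4*x + 1 = (x + 1)^4

Eigenvalues and multiplicities (the geometric multiplicity of λ is n − rank(A − λI), which equals the number of Jordan blocks for λ):
  λ = -1: algebraic multiplicity = 4, geometric multiplicity = 2

Determining the block sizes for each eigenvalue:
  λ = -1: with am = 4 and gm = 2, the partition is not yet determined (e.g. several partitions of 4 into 2 parts exist). Let N = A − (-1)·I. Computing rank(N^1) = 2, rank(N^2) = 1, rank(N^3) = 0; the number of blocks of size ≥ j is rank(N^{j−1}) − rank(N^j), giving [2, 1, 1]. So we have 1 block(s) of size 3, 1 block(s) of size 1 → block sizes [3, 1]

Assembling the blocks gives a Jordan form
J =
  [-1,  1,  0,  0]
  [ 0, -1,  1,  0]
  [ 0,  0, -1,  0]
  [ 0,  0,  0, -1]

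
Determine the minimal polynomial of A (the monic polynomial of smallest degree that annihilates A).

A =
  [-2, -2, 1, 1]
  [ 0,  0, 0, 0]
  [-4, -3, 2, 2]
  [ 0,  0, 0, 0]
x^3

The characteristic polynomial is χ_A(x) = x^4, so the eigenvalues are known. The minimal polynomial is
  m_A(x) = Π_λ (x − λ)^{k_λ}
where k_λ is the size of the *largest* Jordan block for λ (equivalently, the smallest k with (A − λI)^k v = 0 for every generalised eigenvector v of λ).

  λ = 0: largest Jordan block has size 3, contributing (x − 0)^3

So m_A(x) = x^3 = x^3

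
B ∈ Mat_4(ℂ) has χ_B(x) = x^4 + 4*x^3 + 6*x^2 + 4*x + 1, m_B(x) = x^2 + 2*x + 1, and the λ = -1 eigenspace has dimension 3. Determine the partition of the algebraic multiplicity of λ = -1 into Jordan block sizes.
Block sizes for λ = -1: [2, 1, 1]

Step 1 — from the characteristic polynomial, algebraic multiplicity of λ = -1 is 4. From dim ker(B − (-1)·I) = 3, there are exactly 3 Jordan blocks for λ = -1.
Step 2 — from the minimal polynomial, the factor (x + 1)^2 tells us the largest block for λ = -1 has size 2.
Step 3 — with total size 4, 3 blocks, and largest block 2, the block sizes (in nonincreasing order) are [2, 1, 1].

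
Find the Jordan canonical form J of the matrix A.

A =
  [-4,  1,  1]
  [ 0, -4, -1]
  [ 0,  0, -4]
J_3(-4)

The characteristic polynomial is
  det(x·I − A) = x^3 + 12*x^2 + 48*x + 64 = (x + 4)^3

Eigenvalues and multiplicities (the geometric multiplicity of λ is n − rank(A − λI), which equals the number of Jordan blocks for λ):
  λ = -4: algebraic multiplicity = 3, geometric multiplicity = 1

Determining the block sizes for each eigenvalue:
  λ = -4: one block (gm = 1), so the single block has size am = 3 → block sizes [3]

Assembling the blocks gives a Jordan form
J =
  [-4,  1,  0]
  [ 0, -4,  1]
  [ 0,  0, -4]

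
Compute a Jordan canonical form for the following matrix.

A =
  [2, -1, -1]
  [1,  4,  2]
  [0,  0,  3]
J_3(3)

The characteristic polynomial is
  det(x·I − A) = x^3 - 9*x^2 + 27*x - 27 = (x - 3)^3

Eigenvalues and multiplicities (the geometric multiplicity of λ is n − rank(A − λI), which equals the number of Jordan blocks for λ):
  λ = 3: algebraic multiplicity = 3, geometric multiplicity = 1

Determining the block sizes for each eigenvalue:
  λ = 3: one block (gm = 1), so the single block has size am = 3 → block sizes [3]

Assembling the blocks gives a Jordan form
J =
  [3, 1, 0]
  [0, 3, 1]
  [0, 0, 3]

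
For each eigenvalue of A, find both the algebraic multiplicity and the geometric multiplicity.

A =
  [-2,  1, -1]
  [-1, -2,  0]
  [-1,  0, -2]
λ = -2: alg = 3, geom = 1

Step 1 — factor the characteristic polynomial to read off the algebraic multiplicities:
  χ_A(x) = (x + 2)^3

Step 2 — compute geometric multiplicities via the rank-nullity identity g(λ) = n − rank(A − λI):
  rank(A − (-2)·I) = 2, so dim ker(A − (-2)·I) = n − 2 = 1

Summary:
  λ = -2: algebraic multiplicity = 3, geometric multiplicity = 1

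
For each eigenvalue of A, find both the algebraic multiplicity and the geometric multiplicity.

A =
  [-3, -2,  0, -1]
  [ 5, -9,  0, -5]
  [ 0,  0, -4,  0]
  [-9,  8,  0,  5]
λ = -4: alg = 3, geom = 2; λ = 1: alg = 1, geom = 1

Step 1 — factor the characteristic polynomial to read off the algebraic multiplicities:
  χ_A(x) = (x - 1)*(x + 4)^3

Step 2 — compute geometric multiplicities via the rank-nullity identity g(λ) = n − rank(A − λI):
  rank(A − (-4)·I) = 2, so dim ker(A − (-4)·I) = n − 2 = 2
  rank(A − (1)·I) = 3, so dim ker(A − (1)·I) = n − 3 = 1

Summary:
  λ = -4: algebraic multiplicity = 3, geometric multiplicity = 2
  λ = 1: algebraic multiplicity = 1, geometric multiplicity = 1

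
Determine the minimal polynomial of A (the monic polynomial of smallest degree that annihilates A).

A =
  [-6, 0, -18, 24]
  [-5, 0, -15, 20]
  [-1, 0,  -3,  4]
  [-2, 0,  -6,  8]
x^2 + x

The characteristic polynomial is χ_A(x) = x^3*(x + 1), so the eigenvalues are known. The minimal polynomial is
  m_A(x) = Π_λ (x − λ)^{k_λ}
where k_λ is the size of the *largest* Jordan block for λ (equivalently, the smallest k with (A − λI)^k v = 0 for every generalised eigenvector v of λ).

  λ = -1: largest Jordan block has size 1, contributing (x + 1)
  λ = 0: largest Jordan block has size 1, contributing (x − 0)

So m_A(x) = x*(x + 1) = x^2 + x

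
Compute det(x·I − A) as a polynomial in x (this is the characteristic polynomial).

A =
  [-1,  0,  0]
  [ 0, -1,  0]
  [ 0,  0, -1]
x^3 + 3*x^2 + 3*x + 1

Expanding det(x·I − A) (e.g. by cofactor expansion or by noting that A is similar to its Jordan form J, which has the same characteristic polynomial as A) gives
  χ_A(x) = x^3 + 3*x^2 + 3*x + 1
which factors as (x + 1)^3. The eigenvalues (with algebraic multiplicities) are λ = -1 with multiplicity 3.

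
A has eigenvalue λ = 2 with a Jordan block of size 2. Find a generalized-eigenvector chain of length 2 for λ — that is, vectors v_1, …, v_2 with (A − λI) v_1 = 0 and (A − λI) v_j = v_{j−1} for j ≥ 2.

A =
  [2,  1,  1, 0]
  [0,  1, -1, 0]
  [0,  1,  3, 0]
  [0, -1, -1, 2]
A Jordan chain for λ = 2 of length 2:
v_1 = (1, -1, 1, -1)ᵀ
v_2 = (0, 1, 0, 0)ᵀ

Let N = A − (2)·I. We want v_2 with N^2 v_2 = 0 but N^1 v_2 ≠ 0; then v_{j-1} := N · v_j for j = 2, …, 2.

Pick v_2 = (0, 1, 0, 0)ᵀ.
Then v_1 = N · v_2 = (1, -1, 1, -1)ᵀ.

Sanity check: (A − (2)·I) v_1 = (0, 0, 0, 0)ᵀ = 0. ✓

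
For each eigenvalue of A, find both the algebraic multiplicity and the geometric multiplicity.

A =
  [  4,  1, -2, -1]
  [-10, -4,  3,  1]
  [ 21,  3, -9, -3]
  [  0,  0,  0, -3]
λ = -3: alg = 4, geom = 2

Step 1 — factor the characteristic polynomial to read off the algebraic multiplicities:
  χ_A(x) = (x + 3)^4

Step 2 — compute geometric multiplicities via the rank-nullity identity g(λ) = n − rank(A − λI):
  rank(A − (-3)·I) = 2, so dim ker(A − (-3)·I) = n − 2 = 2

Summary:
  λ = -3: algebraic multiplicity = 4, geometric multiplicity = 2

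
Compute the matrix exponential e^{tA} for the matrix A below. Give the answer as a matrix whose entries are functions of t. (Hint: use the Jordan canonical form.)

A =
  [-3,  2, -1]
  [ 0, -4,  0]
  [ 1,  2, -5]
e^{tA} =
  [t*exp(-4*t) + exp(-4*t), 2*t*exp(-4*t), -t*exp(-4*t)]
  [0, exp(-4*t), 0]
  [t*exp(-4*t), 2*t*exp(-4*t), -t*exp(-4*t) + exp(-4*t)]

Strategy: write A = P · J · P⁻¹ where J is a Jordan canonical form, so e^{tA} = P · e^{tJ} · P⁻¹, and e^{tJ} can be computed block-by-block.

A has Jordan form
J =
  [-4,  1,  0]
  [ 0, -4,  0]
  [ 0,  0, -4]
(up to reordering of blocks).

Per-block formulas:
  For a 1×1 block at λ = -4: exp(t · [-4]) = [e^(-4t)].
  For a 2×2 Jordan block J_2(-4): exp(t · J_2(-4)) = e^(-4t)·(I + t·N), where N is the 2×2 nilpotent shift.

After assembling e^{tJ} and conjugating by P, we get:

e^{tA} =
  [t*exp(-4*t) + exp(-4*t), 2*t*exp(-4*t), -t*exp(-4*t)]
  [0, exp(-4*t), 0]
  [t*exp(-4*t), 2*t*exp(-4*t), -t*exp(-4*t) + exp(-4*t)]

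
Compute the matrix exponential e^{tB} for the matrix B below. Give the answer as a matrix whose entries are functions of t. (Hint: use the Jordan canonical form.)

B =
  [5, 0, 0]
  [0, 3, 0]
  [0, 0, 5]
e^{tB} =
  [exp(5*t), 0, 0]
  [0, exp(3*t), 0]
  [0, 0, exp(5*t)]

Strategy: write B = P · J · P⁻¹ where J is a Jordan canonical form, so e^{tB} = P · e^{tJ} · P⁻¹, and e^{tJ} can be computed block-by-block.

B has Jordan form
J =
  [3, 0, 0]
  [0, 5, 0]
  [0, 0, 5]
(up to reordering of blocks).

Per-block formulas:
  For a 1×1 block at λ = 5: exp(t · [5]) = [e^(5t)].
  For a 1×1 block at λ = 3: exp(t · [3]) = [e^(3t)].

After assembling e^{tJ} and conjugating by P, we get:

e^{tB} =
  [exp(5*t), 0, 0]
  [0, exp(3*t), 0]
  [0, 0, exp(5*t)]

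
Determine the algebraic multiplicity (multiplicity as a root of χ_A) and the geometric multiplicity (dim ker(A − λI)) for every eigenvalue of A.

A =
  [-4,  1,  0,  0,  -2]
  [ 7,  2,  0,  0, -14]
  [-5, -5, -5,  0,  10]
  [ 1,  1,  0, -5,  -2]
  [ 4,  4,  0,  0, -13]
λ = -5: alg = 5, geom = 4

Step 1 — factor the characteristic polynomial to read off the algebraic multiplicities:
  χ_A(x) = (x + 5)^5

Step 2 — compute geometric multiplicities via the rank-nullity identity g(λ) = n − rank(A − λI):
  rank(A − (-5)·I) = 1, so dim ker(A − (-5)·I) = n − 1 = 4

Summary:
  λ = -5: algebraic multiplicity = 5, geometric multiplicity = 4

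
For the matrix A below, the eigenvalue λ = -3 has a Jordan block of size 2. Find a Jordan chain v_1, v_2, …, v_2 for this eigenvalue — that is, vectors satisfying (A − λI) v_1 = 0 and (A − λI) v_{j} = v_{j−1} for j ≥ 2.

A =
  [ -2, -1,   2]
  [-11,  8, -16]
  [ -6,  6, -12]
A Jordan chain for λ = -3 of length 2:
v_1 = (-1, -1, 0)ᵀ
v_2 = (3, 0, -2)ᵀ

Let N = A − (-3)·I. We want v_2 with N^2 v_2 = 0 but N^1 v_2 ≠ 0; then v_{j-1} := N · v_j for j = 2, …, 2.

Pick v_2 = (3, 0, -2)ᵀ.
Then v_1 = N · v_2 = (-1, -1, 0)ᵀ.

Sanity check: (A − (-3)·I) v_1 = (0, 0, 0)ᵀ = 0. ✓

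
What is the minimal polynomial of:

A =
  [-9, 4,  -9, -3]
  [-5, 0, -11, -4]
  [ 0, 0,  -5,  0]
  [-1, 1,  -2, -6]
x^3 + 15*x^2 + 75*x + 125

The characteristic polynomial is χ_A(x) = (x + 5)^4, so the eigenvalues are known. The minimal polynomial is
  m_A(x) = Π_λ (x − λ)^{k_λ}
where k_λ is the size of the *largest* Jordan block for λ (equivalently, the smallest k with (A − λI)^k v = 0 for every generalised eigenvector v of λ).

  λ = -5: largest Jordan block has size 3, contributing (x + 5)^3

So m_A(x) = (x + 5)^3 = x^3 + 15*x^2 + 75*x + 125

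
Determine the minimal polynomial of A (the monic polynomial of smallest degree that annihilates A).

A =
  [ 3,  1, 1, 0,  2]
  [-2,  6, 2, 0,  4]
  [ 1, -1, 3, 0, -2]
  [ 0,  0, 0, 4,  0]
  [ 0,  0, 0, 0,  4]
x^2 - 8*x + 16

The characteristic polynomial is χ_A(x) = (x - 4)^5, so the eigenvalues are known. The minimal polynomial is
  m_A(x) = Π_λ (x − λ)^{k_λ}
where k_λ is the size of the *largest* Jordan block for λ (equivalently, the smallest k with (A − λI)^k v = 0 for every generalised eigenvector v of λ).

  λ = 4: largest Jordan block has size 2, contributing (x − 4)^2

So m_A(x) = (x - 4)^2 = x^2 - 8*x + 16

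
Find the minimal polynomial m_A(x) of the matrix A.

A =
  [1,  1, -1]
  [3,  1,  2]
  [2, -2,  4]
x^3 - 6*x^2 + 12*x - 8

The characteristic polynomial is χ_A(x) = (x - 2)^3, so the eigenvalues are known. The minimal polynomial is
  m_A(x) = Π_λ (x − λ)^{k_λ}
where k_λ is the size of the *largest* Jordan block for λ (equivalently, the smallest k with (A − λI)^k v = 0 for every generalised eigenvector v of λ).

  λ = 2: largest Jordan block has size 3, contributing (x − 2)^3

So m_A(x) = (x - 2)^3 = x^3 - 6*x^2 + 12*x - 8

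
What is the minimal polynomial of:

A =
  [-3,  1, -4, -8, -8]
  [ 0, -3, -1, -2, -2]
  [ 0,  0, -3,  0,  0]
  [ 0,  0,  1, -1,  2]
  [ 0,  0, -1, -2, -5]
x^3 + 9*x^2 + 27*x + 27

The characteristic polynomial is χ_A(x) = (x + 3)^5, so the eigenvalues are known. The minimal polynomial is
  m_A(x) = Π_λ (x − λ)^{k_λ}
where k_λ is the size of the *largest* Jordan block for λ (equivalently, the smallest k with (A − λI)^k v = 0 for every generalised eigenvector v of λ).

  λ = -3: largest Jordan block has size 3, contributing (x + 3)^3

So m_A(x) = (x + 3)^3 = x^3 + 9*x^2 + 27*x + 27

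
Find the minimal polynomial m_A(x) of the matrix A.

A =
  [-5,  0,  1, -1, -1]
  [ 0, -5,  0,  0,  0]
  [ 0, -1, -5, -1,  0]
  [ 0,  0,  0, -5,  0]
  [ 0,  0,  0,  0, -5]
x^3 + 15*x^2 + 75*x + 125

The characteristic polynomial is χ_A(x) = (x + 5)^5, so the eigenvalues are known. The minimal polynomial is
  m_A(x) = Π_λ (x − λ)^{k_λ}
where k_λ is the size of the *largest* Jordan block for λ (equivalently, the smallest k with (A − λI)^k v = 0 for every generalised eigenvector v of λ).

  λ = -5: largest Jordan block has size 3, contributing (x + 5)^3

So m_A(x) = (x + 5)^3 = x^3 + 15*x^2 + 75*x + 125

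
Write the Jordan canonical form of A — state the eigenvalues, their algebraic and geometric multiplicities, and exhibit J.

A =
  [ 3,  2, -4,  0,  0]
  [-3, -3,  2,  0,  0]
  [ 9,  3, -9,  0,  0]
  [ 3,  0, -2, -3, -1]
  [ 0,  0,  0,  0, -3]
J_3(-3) ⊕ J_2(-3)

The characteristic polynomial is
  det(x·I − A) = x^5 + 15*x^4 + 90*x^3 + 270*x^2 + 405*x + 243 = (x + 3)^5

Eigenvalues and multiplicities (the geometric multiplicity of λ is n − rank(A − λI), which equals the number of Jordan blocks for λ):
  λ = -3: algebraic multiplicity = 5, geometric multiplicity = 2

Determining the block sizes for each eigenvalue:
  λ = -3: with am = 5 and gm = 2, the partition is not yet determined (e.g. several partitions of 5 into 2 parts exist). Let N = A − (-3)·I. Computing rank(N^1) = 3, rank(N^2) = 1, rank(N^3) = 0; the number of blocks of size ≥ j is rank(N^{j−1}) − rank(N^j), giving [2, 2, 1]. So we have 1 block(s) of size 3, 1 block(s) of size 2 → block sizes [3, 2]

Assembling the blocks gives a Jordan form
J =
  [-3,  1,  0,  0,  0]
  [ 0, -3,  1,  0,  0]
  [ 0,  0, -3,  0,  0]
  [ 0,  0,  0, -3,  1]
  [ 0,  0,  0,  0, -3]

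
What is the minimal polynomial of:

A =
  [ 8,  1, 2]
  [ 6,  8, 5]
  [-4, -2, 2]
x^3 - 18*x^2 + 108*x - 216

The characteristic polynomial is χ_A(x) = (x - 6)^3, so the eigenvalues are known. The minimal polynomial is
  m_A(x) = Π_λ (x − λ)^{k_λ}
where k_λ is the size of the *largest* Jordan block for λ (equivalently, the smallest k with (A − λI)^k v = 0 for every generalised eigenvector v of λ).

  λ = 6: largest Jordan block has size 3, contributing (x − 6)^3

So m_A(x) = (x - 6)^3 = x^3 - 18*x^2 + 108*x - 216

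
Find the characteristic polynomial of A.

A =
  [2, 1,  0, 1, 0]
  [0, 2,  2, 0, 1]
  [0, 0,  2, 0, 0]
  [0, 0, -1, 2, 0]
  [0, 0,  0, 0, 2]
x^5 - 10*x^4 + 40*x^3 - 80*x^2 + 80*x - 32

Expanding det(x·I − A) (e.g. by cofactor expansion or by noting that A is similar to its Jordan form J, which has the same characteristic polynomial as A) gives
  χ_A(x) = x^5 - 10*x^4 + 40*x^3 - 80*x^2 + 80*x - 32
which factors as (x - 2)^5. The eigenvalues (with algebraic multiplicities) are λ = 2 with multiplicity 5.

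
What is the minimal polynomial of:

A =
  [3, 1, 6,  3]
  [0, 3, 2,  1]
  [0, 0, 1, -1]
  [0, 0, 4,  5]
x^3 - 9*x^2 + 27*x - 27

The characteristic polynomial is χ_A(x) = (x - 3)^4, so the eigenvalues are known. The minimal polynomial is
  m_A(x) = Π_λ (x − λ)^{k_λ}
where k_λ is the size of the *largest* Jordan block for λ (equivalently, the smallest k with (A − λI)^k v = 0 for every generalised eigenvector v of λ).

  λ = 3: largest Jordan block has size 3, contributing (x − 3)^3

So m_A(x) = (x - 3)^3 = x^3 - 9*x^2 + 27*x - 27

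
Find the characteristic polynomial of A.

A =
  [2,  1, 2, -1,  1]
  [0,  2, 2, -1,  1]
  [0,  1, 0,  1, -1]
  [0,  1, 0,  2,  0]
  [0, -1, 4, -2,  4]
x^5 - 10*x^4 + 40*x^3 - 80*x^2 + 80*x - 32

Expanding det(x·I − A) (e.g. by cofactor expansion or by noting that A is similar to its Jordan form J, which has the same characteristic polynomial as A) gives
  χ_A(x) = x^5 - 10*x^4 + 40*x^3 - 80*x^2 + 80*x - 32
which factors as (x - 2)^5. The eigenvalues (with algebraic multiplicities) are λ = 2 with multiplicity 5.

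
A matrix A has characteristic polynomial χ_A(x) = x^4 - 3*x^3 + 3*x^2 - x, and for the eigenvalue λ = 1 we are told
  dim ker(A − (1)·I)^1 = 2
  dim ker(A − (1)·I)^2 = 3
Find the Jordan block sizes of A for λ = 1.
Block sizes for λ = 1: [2, 1]

From the dimensions of kernels of powers, the number of Jordan blocks of size at least j is d_j − d_{j−1} where d_j = dim ker(N^j) (with d_0 = 0). Computing the differences gives [2, 1].
The number of blocks of size exactly k is (#blocks of size ≥ k) − (#blocks of size ≥ k + 1), so the partition is: 1 block(s) of size 1, 1 block(s) of size 2.
In nonincreasing order the block sizes are [2, 1].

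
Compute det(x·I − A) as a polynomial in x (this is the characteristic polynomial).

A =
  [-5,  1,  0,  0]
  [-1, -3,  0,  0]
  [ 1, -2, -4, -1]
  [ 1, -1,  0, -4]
x^4 + 16*x^3 + 96*x^2 + 256*x + 256

Expanding det(x·I − A) (e.g. by cofactor expansion or by noting that A is similar to its Jordan form J, which has the same characteristic polynomial as A) gives
  χ_A(x) = x^4 + 16*x^3 + 96*x^2 + 256*x + 256
which factors as (x + 4)^4. The eigenvalues (with algebraic multiplicities) are λ = -4 with multiplicity 4.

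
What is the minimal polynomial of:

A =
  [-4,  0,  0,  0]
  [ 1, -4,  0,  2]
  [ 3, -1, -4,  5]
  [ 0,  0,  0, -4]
x^3 + 12*x^2 + 48*x + 64

The characteristic polynomial is χ_A(x) = (x + 4)^4, so the eigenvalues are known. The minimal polynomial is
  m_A(x) = Π_λ (x − λ)^{k_λ}
where k_λ is the size of the *largest* Jordan block for λ (equivalently, the smallest k with (A − λI)^k v = 0 for every generalised eigenvector v of λ).

  λ = -4: largest Jordan block has size 3, contributing (x + 4)^3

So m_A(x) = (x + 4)^3 = x^3 + 12*x^2 + 48*x + 64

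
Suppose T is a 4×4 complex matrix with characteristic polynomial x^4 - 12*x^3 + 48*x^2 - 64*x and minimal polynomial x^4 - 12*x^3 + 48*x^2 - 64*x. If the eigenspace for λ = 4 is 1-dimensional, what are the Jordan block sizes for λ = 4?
Block sizes for λ = 4: [3]

Step 1 — from the characteristic polynomial, algebraic multiplicity of λ = 4 is 3. From dim ker(T − (4)·I) = 1, there are exactly 1 Jordan blocks for λ = 4.
Step 2 — from the minimal polynomial, the factor (x − 4)^3 tells us the largest block for λ = 4 has size 3.
Step 3 — with total size 3, 1 blocks, and largest block 3, the block sizes (in nonincreasing order) are [3].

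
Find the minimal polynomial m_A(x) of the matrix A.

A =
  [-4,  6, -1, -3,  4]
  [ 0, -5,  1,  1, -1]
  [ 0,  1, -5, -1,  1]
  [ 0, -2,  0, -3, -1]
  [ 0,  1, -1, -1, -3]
x^3 + 12*x^2 + 48*x + 64

The characteristic polynomial is χ_A(x) = (x + 4)^5, so the eigenvalues are known. The minimal polynomial is
  m_A(x) = Π_λ (x − λ)^{k_λ}
where k_λ is the size of the *largest* Jordan block for λ (equivalently, the smallest k with (A − λI)^k v = 0 for every generalised eigenvector v of λ).

  λ = -4: largest Jordan block has size 3, contributing (x + 4)^3

So m_A(x) = (x + 4)^3 = x^3 + 12*x^2 + 48*x + 64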